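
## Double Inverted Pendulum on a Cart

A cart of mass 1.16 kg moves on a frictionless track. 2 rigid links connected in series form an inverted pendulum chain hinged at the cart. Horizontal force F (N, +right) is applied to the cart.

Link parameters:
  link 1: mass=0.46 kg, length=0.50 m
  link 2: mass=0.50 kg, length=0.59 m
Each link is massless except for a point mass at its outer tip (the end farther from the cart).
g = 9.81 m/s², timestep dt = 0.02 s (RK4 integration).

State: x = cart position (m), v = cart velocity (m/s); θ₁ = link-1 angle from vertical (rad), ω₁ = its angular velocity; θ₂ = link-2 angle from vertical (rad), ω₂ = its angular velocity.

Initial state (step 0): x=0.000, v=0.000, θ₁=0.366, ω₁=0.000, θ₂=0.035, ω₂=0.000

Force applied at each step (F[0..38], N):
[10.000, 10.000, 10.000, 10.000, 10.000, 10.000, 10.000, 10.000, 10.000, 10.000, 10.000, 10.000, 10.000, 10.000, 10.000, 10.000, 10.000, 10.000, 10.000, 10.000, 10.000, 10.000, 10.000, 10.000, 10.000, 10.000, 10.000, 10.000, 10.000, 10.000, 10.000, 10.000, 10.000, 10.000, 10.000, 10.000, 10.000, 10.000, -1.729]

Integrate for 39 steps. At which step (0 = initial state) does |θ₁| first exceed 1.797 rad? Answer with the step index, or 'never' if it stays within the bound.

Answer: 37

Derivation:
apply F[0]=+10.000 → step 1: x=0.001, v=0.113, θ₁=0.367, ω₁=0.064, θ₂=0.033, ω₂=-0.231
apply F[1]=+10.000 → step 2: x=0.005, v=0.226, θ₁=0.369, ω₁=0.128, θ₂=0.026, ω₂=-0.465
apply F[2]=+10.000 → step 3: x=0.010, v=0.340, θ₁=0.372, ω₁=0.195, θ₂=0.014, ω₂=-0.703
apply F[3]=+10.000 → step 4: x=0.018, v=0.454, θ₁=0.376, ω₁=0.263, θ₂=-0.002, ω₂=-0.948
apply F[4]=+10.000 → step 5: x=0.028, v=0.569, θ₁=0.382, ω₁=0.333, θ₂=-0.024, ω₂=-1.201
apply F[5]=+10.000 → step 6: x=0.041, v=0.685, θ₁=0.390, ω₁=0.404, θ₂=-0.051, ω₂=-1.464
apply F[6]=+10.000 → step 7: x=0.056, v=0.802, θ₁=0.398, ω₁=0.473, θ₂=-0.083, ω₂=-1.736
apply F[7]=+10.000 → step 8: x=0.073, v=0.921, θ₁=0.409, ω₁=0.538, θ₂=-0.120, ω₂=-2.016
apply F[8]=+10.000 → step 9: x=0.093, v=1.042, θ₁=0.420, ω₁=0.594, θ₂=-0.163, ω₂=-2.303
apply F[9]=+10.000 → step 10: x=0.115, v=1.166, θ₁=0.432, ω₁=0.636, θ₂=-0.212, ω₂=-2.596
apply F[10]=+10.000 → step 11: x=0.139, v=1.291, θ₁=0.445, ω₁=0.659, θ₂=-0.267, ω₂=-2.892
apply F[11]=+10.000 → step 12: x=0.166, v=1.419, θ₁=0.458, ω₁=0.658, θ₂=-0.328, ω₂=-3.190
apply F[12]=+10.000 → step 13: x=0.196, v=1.548, θ₁=0.471, ω₁=0.626, θ₂=-0.395, ω₂=-3.490
apply F[13]=+10.000 → step 14: x=0.228, v=1.680, θ₁=0.483, ω₁=0.558, θ₂=-0.467, ω₂=-3.791
apply F[14]=+10.000 → step 15: x=0.263, v=1.812, θ₁=0.493, ω₁=0.449, θ₂=-0.546, ω₂=-4.095
apply F[15]=+10.000 → step 16: x=0.301, v=1.946, θ₁=0.501, ω₁=0.294, θ₂=-0.631, ω₂=-4.404
apply F[16]=+10.000 → step 17: x=0.341, v=2.079, θ₁=0.505, ω₁=0.087, θ₂=-0.723, ω₂=-4.722
apply F[17]=+10.000 → step 18: x=0.384, v=2.213, θ₁=0.504, ω₁=-0.179, θ₂=-0.820, ω₂=-5.051
apply F[18]=+10.000 → step 19: x=0.430, v=2.346, θ₁=0.497, ω₁=-0.511, θ₂=-0.925, ω₂=-5.393
apply F[19]=+10.000 → step 20: x=0.478, v=2.479, θ₁=0.483, ω₁=-0.918, θ₂=-1.036, ω₂=-5.752
apply F[20]=+10.000 → step 21: x=0.529, v=2.611, θ₁=0.460, ω₁=-1.408, θ₂=-1.155, ω₂=-6.126
apply F[21]=+10.000 → step 22: x=0.582, v=2.745, θ₁=0.426, ω₁=-1.991, θ₂=-1.281, ω₂=-6.513
apply F[22]=+10.000 → step 23: x=0.639, v=2.881, θ₁=0.380, ω₁=-2.674, θ₂=-1.415, ω₂=-6.902
apply F[23]=+10.000 → step 24: x=0.698, v=3.022, θ₁=0.318, ω₁=-3.461, θ₂=-1.557, ω₂=-7.275
apply F[24]=+10.000 → step 25: x=0.759, v=3.172, θ₁=0.241, ω₁=-4.348, θ₂=-1.706, ω₂=-7.600
apply F[25]=+10.000 → step 26: x=0.824, v=3.333, θ₁=0.144, ω₁=-5.317, θ₂=-1.861, ω₂=-7.828
apply F[26]=+10.000 → step 27: x=0.893, v=3.503, θ₁=0.028, ω₁=-6.324, θ₂=-2.018, ω₂=-7.893
apply F[27]=+10.000 → step 28: x=0.965, v=3.673, θ₁=-0.109, ω₁=-7.296, θ₂=-2.175, ω₂=-7.724
apply F[28]=+10.000 → step 29: x=1.040, v=3.823, θ₁=-0.263, ω₁=-8.142, θ₂=-2.325, ω₂=-7.272
apply F[29]=+10.000 → step 30: x=1.117, v=3.928, θ₁=-0.433, ω₁=-8.790, θ₂=-2.464, ω₂=-6.536
apply F[30]=+10.000 → step 31: x=1.196, v=3.976, θ₁=-0.614, ω₁=-9.231, θ₂=-2.585, ω₂=-5.566
apply F[31]=+10.000 → step 32: x=1.276, v=3.964, θ₁=-0.801, ω₁=-9.514, θ₂=-2.685, ω₂=-4.433
apply F[32]=+10.000 → step 33: x=1.355, v=3.902, θ₁=-0.994, ω₁=-9.725, θ₂=-2.762, ω₂=-3.193
apply F[33]=+10.000 → step 34: x=1.432, v=3.798, θ₁=-1.190, ω₁=-9.957, θ₂=-2.812, ω₂=-1.872
apply F[34]=+10.000 → step 35: x=1.506, v=3.654, θ₁=-1.393, ω₁=-10.305, θ₂=-2.836, ω₂=-0.464
apply F[35]=+10.000 → step 36: x=1.577, v=3.456, θ₁=-1.604, ω₁=-10.892, θ₂=-2.830, ω₂=1.076
apply F[36]=+10.000 → step 37: x=1.644, v=3.168, θ₁=-1.831, ω₁=-11.907, θ₂=-2.791, ω₂=2.842
apply F[37]=+10.000 → step 38: x=1.703, v=2.689, θ₁=-2.085, ω₁=-13.681, θ₂=-2.714, ω₂=4.971
apply F[38]=-1.729 → step 39: x=1.747, v=1.672, θ₁=-2.387, ω₁=-16.591, θ₂=-2.593, ω₂=7.067
|θ₁| = 1.831 > 1.797 first at step 37.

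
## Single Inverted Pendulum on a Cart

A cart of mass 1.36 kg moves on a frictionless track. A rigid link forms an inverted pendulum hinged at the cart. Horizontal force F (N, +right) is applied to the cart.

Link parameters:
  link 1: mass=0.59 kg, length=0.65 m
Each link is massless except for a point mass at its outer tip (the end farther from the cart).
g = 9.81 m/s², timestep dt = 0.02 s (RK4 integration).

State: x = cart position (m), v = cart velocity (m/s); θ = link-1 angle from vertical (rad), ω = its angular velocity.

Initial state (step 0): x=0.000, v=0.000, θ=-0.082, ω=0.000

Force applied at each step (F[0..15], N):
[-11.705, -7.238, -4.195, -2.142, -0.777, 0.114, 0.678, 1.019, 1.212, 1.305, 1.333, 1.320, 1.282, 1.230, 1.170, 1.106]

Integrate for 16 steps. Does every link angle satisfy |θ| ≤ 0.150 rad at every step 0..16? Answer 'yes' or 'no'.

apply F[0]=-11.705 → step 1: x=-0.002, v=-0.165, θ=-0.080, ω=0.228
apply F[1]=-7.238 → step 2: x=-0.006, v=-0.264, θ=-0.074, ω=0.358
apply F[2]=-4.195 → step 3: x=-0.012, v=-0.320, θ=-0.066, ω=0.422
apply F[3]=-2.142 → step 4: x=-0.018, v=-0.346, θ=-0.057, ω=0.444
apply F[4]=-0.777 → step 5: x=-0.025, v=-0.353, θ=-0.049, ω=0.439
apply F[5]=+0.114 → step 6: x=-0.032, v=-0.348, θ=-0.040, ω=0.417
apply F[6]=+0.678 → step 7: x=-0.039, v=-0.335, θ=-0.032, ω=0.386
apply F[7]=+1.019 → step 8: x=-0.046, v=-0.318, θ=-0.025, ω=0.351
apply F[8]=+1.212 → step 9: x=-0.052, v=-0.298, θ=-0.018, ω=0.314
apply F[9]=+1.305 → step 10: x=-0.058, v=-0.278, θ=-0.012, ω=0.278
apply F[10]=+1.333 → step 11: x=-0.063, v=-0.257, θ=-0.007, ω=0.244
apply F[11]=+1.320 → step 12: x=-0.068, v=-0.237, θ=-0.002, ω=0.212
apply F[12]=+1.282 → step 13: x=-0.073, v=-0.219, θ=0.002, ω=0.183
apply F[13]=+1.230 → step 14: x=-0.077, v=-0.201, θ=0.005, ω=0.157
apply F[14]=+1.170 → step 15: x=-0.081, v=-0.184, θ=0.008, ω=0.133
apply F[15]=+1.106 → step 16: x=-0.084, v=-0.169, θ=0.010, ω=0.112
Max |angle| over trajectory = 0.082 rad; bound = 0.150 → within bound.

Answer: yes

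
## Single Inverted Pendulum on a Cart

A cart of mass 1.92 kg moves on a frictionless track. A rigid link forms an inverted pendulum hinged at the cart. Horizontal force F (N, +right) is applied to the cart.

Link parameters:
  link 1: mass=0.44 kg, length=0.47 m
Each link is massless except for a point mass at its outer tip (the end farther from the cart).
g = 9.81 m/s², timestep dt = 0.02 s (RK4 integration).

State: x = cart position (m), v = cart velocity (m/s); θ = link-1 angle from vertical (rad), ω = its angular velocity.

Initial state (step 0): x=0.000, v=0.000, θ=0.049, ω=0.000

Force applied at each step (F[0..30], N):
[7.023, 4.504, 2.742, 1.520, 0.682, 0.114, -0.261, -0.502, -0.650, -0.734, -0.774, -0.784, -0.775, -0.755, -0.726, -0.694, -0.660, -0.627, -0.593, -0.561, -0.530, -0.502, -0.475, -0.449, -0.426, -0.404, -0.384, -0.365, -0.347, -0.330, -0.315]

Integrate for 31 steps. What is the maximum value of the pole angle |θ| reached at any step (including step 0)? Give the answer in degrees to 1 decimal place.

apply F[0]=+7.023 → step 1: x=0.001, v=0.071, θ=0.048, ω=-0.130
apply F[1]=+4.504 → step 2: x=0.003, v=0.116, θ=0.044, ω=-0.207
apply F[2]=+2.742 → step 3: x=0.005, v=0.142, θ=0.040, ω=-0.246
apply F[3]=+1.520 → step 4: x=0.008, v=0.157, θ=0.035, ω=-0.260
apply F[4]=+0.682 → step 5: x=0.011, v=0.162, θ=0.030, ω=-0.259
apply F[5]=+0.114 → step 6: x=0.015, v=0.162, θ=0.025, ω=-0.247
apply F[6]=-0.261 → step 7: x=0.018, v=0.159, θ=0.020, ω=-0.230
apply F[7]=-0.502 → step 8: x=0.021, v=0.153, θ=0.015, ω=-0.210
apply F[8]=-0.650 → step 9: x=0.024, v=0.145, θ=0.011, ω=-0.189
apply F[9]=-0.734 → step 10: x=0.027, v=0.137, θ=0.008, ω=-0.168
apply F[10]=-0.774 → step 11: x=0.029, v=0.129, θ=0.005, ω=-0.147
apply F[11]=-0.784 → step 12: x=0.032, v=0.120, θ=0.002, ω=-0.128
apply F[12]=-0.775 → step 13: x=0.034, v=0.112, θ=-0.001, ω=-0.111
apply F[13]=-0.755 → step 14: x=0.036, v=0.105, θ=-0.003, ω=-0.095
apply F[14]=-0.726 → step 15: x=0.038, v=0.097, θ=-0.004, ω=-0.081
apply F[15]=-0.694 → step 16: x=0.040, v=0.090, θ=-0.006, ω=-0.068
apply F[16]=-0.660 → step 17: x=0.042, v=0.084, θ=-0.007, ω=-0.057
apply F[17]=-0.627 → step 18: x=0.044, v=0.077, θ=-0.008, ω=-0.047
apply F[18]=-0.593 → step 19: x=0.045, v=0.072, θ=-0.009, ω=-0.038
apply F[19]=-0.561 → step 20: x=0.046, v=0.066, θ=-0.010, ω=-0.030
apply F[20]=-0.530 → step 21: x=0.048, v=0.061, θ=-0.010, ω=-0.023
apply F[21]=-0.502 → step 22: x=0.049, v=0.056, θ=-0.011, ω=-0.018
apply F[22]=-0.475 → step 23: x=0.050, v=0.052, θ=-0.011, ω=-0.013
apply F[23]=-0.449 → step 24: x=0.051, v=0.048, θ=-0.011, ω=-0.008
apply F[24]=-0.426 → step 25: x=0.052, v=0.044, θ=-0.011, ω=-0.005
apply F[25]=-0.404 → step 26: x=0.053, v=0.040, θ=-0.011, ω=-0.001
apply F[26]=-0.384 → step 27: x=0.053, v=0.036, θ=-0.011, ω=0.001
apply F[27]=-0.365 → step 28: x=0.054, v=0.033, θ=-0.011, ω=0.004
apply F[28]=-0.347 → step 29: x=0.055, v=0.030, θ=-0.011, ω=0.006
apply F[29]=-0.330 → step 30: x=0.055, v=0.027, θ=-0.011, ω=0.007
apply F[30]=-0.315 → step 31: x=0.056, v=0.024, θ=-0.011, ω=0.009
Max |angle| over trajectory = 0.049 rad = 2.8°.

Answer: 2.8°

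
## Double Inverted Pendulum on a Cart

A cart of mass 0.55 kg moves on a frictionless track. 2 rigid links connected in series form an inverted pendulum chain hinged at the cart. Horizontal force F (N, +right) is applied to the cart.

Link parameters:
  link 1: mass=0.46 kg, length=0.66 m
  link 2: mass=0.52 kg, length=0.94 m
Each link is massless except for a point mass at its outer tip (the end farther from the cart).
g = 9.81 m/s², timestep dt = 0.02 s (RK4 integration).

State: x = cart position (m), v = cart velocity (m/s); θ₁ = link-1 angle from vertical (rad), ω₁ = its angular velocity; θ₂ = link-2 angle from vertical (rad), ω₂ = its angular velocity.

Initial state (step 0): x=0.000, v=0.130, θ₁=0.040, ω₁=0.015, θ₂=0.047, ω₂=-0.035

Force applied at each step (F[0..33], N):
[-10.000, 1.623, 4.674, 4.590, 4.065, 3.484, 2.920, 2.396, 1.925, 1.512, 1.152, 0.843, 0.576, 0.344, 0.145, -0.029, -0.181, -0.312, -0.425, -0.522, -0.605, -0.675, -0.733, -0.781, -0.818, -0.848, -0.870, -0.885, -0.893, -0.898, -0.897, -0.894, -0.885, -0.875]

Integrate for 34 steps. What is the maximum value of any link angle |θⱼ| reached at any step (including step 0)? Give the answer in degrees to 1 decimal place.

apply F[0]=-10.000 → step 1: x=-0.001, v=-0.247, θ₁=0.046, ω₁=0.597, θ₂=0.046, ω₂=-0.033
apply F[1]=+1.623 → step 2: x=-0.006, v=-0.206, θ₁=0.058, ω₁=0.552, θ₂=0.046, ω₂=-0.036
apply F[2]=+4.674 → step 3: x=-0.008, v=-0.058, θ₁=0.067, ω₁=0.353, θ₂=0.045, ω₂=-0.044
apply F[3]=+4.590 → step 4: x=-0.008, v=0.083, θ₁=0.072, ω₁=0.169, θ₂=0.044, ω₂=-0.055
apply F[4]=+4.065 → step 5: x=-0.005, v=0.204, θ₁=0.074, ω₁=0.018, θ₂=0.043, ω₂=-0.069
apply F[5]=+3.484 → step 6: x=-0.000, v=0.305, θ₁=0.073, ω₁=-0.101, θ₂=0.041, ω₂=-0.084
apply F[6]=+2.920 → step 7: x=0.007, v=0.385, θ₁=0.070, ω₁=-0.191, θ₂=0.039, ω₂=-0.098
apply F[7]=+2.396 → step 8: x=0.015, v=0.448, θ₁=0.065, ω₁=-0.256, θ₂=0.037, ω₂=-0.111
apply F[8]=+1.925 → step 9: x=0.025, v=0.496, θ₁=0.060, ω₁=-0.301, θ₂=0.035, ω₂=-0.123
apply F[9]=+1.512 → step 10: x=0.035, v=0.531, θ₁=0.054, ω₁=-0.329, θ₂=0.032, ω₂=-0.133
apply F[10]=+1.152 → step 11: x=0.046, v=0.556, θ₁=0.047, ω₁=-0.345, θ₂=0.030, ω₂=-0.142
apply F[11]=+0.843 → step 12: x=0.057, v=0.571, θ₁=0.040, ω₁=-0.350, θ₂=0.027, ω₂=-0.149
apply F[12]=+0.576 → step 13: x=0.068, v=0.580, θ₁=0.033, ω₁=-0.348, θ₂=0.024, ω₂=-0.154
apply F[13]=+0.344 → step 14: x=0.080, v=0.582, θ₁=0.026, ω₁=-0.340, θ₂=0.020, ω₂=-0.157
apply F[14]=+0.145 → step 15: x=0.092, v=0.579, θ₁=0.019, ω₁=-0.328, θ₂=0.017, ω₂=-0.159
apply F[15]=-0.029 → step 16: x=0.103, v=0.573, θ₁=0.013, ω₁=-0.313, θ₂=0.014, ω₂=-0.159
apply F[16]=-0.181 → step 17: x=0.115, v=0.563, θ₁=0.007, ω₁=-0.296, θ₂=0.011, ω₂=-0.158
apply F[17]=-0.312 → step 18: x=0.126, v=0.550, θ₁=0.001, ω₁=-0.277, θ₂=0.008, ω₂=-0.156
apply F[18]=-0.425 → step 19: x=0.137, v=0.535, θ₁=-0.004, ω₁=-0.257, θ₂=0.005, ω₂=-0.152
apply F[19]=-0.522 → step 20: x=0.147, v=0.518, θ₁=-0.009, ω₁=-0.237, θ₂=0.002, ω₂=-0.148
apply F[20]=-0.605 → step 21: x=0.157, v=0.500, θ₁=-0.014, ω₁=-0.217, θ₂=-0.001, ω₂=-0.143
apply F[21]=-0.675 → step 22: x=0.167, v=0.481, θ₁=-0.018, ω₁=-0.197, θ₂=-0.004, ω₂=-0.137
apply F[22]=-0.733 → step 23: x=0.176, v=0.461, θ₁=-0.021, ω₁=-0.178, θ₂=-0.007, ω₂=-0.131
apply F[23]=-0.781 → step 24: x=0.185, v=0.441, θ₁=-0.025, ω₁=-0.159, θ₂=-0.009, ω₂=-0.124
apply F[24]=-0.818 → step 25: x=0.194, v=0.420, θ₁=-0.028, ω₁=-0.141, θ₂=-0.012, ω₂=-0.117
apply F[25]=-0.848 → step 26: x=0.202, v=0.400, θ₁=-0.030, ω₁=-0.124, θ₂=-0.014, ω₂=-0.109
apply F[26]=-0.870 → step 27: x=0.210, v=0.379, θ₁=-0.033, ω₁=-0.108, θ₂=-0.016, ω₂=-0.102
apply F[27]=-0.885 → step 28: x=0.217, v=0.359, θ₁=-0.035, ω₁=-0.092, θ₂=-0.018, ω₂=-0.094
apply F[28]=-0.893 → step 29: x=0.224, v=0.339, θ₁=-0.036, ω₁=-0.078, θ₂=-0.020, ω₂=-0.087
apply F[29]=-0.898 → step 30: x=0.231, v=0.319, θ₁=-0.038, ω₁=-0.065, θ₂=-0.021, ω₂=-0.080
apply F[30]=-0.897 → step 31: x=0.237, v=0.300, θ₁=-0.039, ω₁=-0.053, θ₂=-0.023, ω₂=-0.072
apply F[31]=-0.894 → step 32: x=0.243, v=0.281, θ₁=-0.040, ω₁=-0.042, θ₂=-0.024, ω₂=-0.065
apply F[32]=-0.885 → step 33: x=0.248, v=0.263, θ₁=-0.041, ω₁=-0.032, θ₂=-0.026, ω₂=-0.058
apply F[33]=-0.875 → step 34: x=0.254, v=0.246, θ₁=-0.041, ω₁=-0.023, θ₂=-0.027, ω₂=-0.052
Max |angle| over trajectory = 0.074 rad = 4.2°.

Answer: 4.2°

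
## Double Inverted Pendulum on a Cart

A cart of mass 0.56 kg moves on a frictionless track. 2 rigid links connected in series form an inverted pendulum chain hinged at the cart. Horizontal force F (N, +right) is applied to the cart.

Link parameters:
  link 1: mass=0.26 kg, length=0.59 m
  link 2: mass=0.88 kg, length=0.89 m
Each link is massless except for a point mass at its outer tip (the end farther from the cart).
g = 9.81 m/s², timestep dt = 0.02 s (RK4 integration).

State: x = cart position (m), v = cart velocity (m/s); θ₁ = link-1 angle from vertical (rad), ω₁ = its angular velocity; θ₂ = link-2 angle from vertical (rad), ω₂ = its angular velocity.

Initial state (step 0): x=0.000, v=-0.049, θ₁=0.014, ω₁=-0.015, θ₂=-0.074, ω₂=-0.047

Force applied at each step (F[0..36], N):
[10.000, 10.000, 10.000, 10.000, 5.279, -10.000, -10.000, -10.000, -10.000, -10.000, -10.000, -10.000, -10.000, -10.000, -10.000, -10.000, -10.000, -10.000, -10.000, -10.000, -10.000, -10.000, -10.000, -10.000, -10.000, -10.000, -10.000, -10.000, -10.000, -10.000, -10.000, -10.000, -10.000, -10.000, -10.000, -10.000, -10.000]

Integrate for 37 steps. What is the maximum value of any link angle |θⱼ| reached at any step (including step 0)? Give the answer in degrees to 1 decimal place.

Answer: 100.8°

Derivation:
apply F[0]=+10.000 → step 1: x=0.003, v=0.303, θ₁=0.009, ω₁=-0.512, θ₂=-0.076, ω₂=-0.130
apply F[1]=+10.000 → step 2: x=0.012, v=0.660, θ₁=-0.007, ω₁=-1.031, θ₂=-0.079, ω₂=-0.203
apply F[2]=+10.000 → step 3: x=0.029, v=1.023, θ₁=-0.033, ω₁=-1.593, θ₂=-0.084, ω₂=-0.254
apply F[3]=+10.000 → step 4: x=0.053, v=1.394, θ₁=-0.071, ω₁=-2.210, θ₂=-0.089, ω₂=-0.278
apply F[4]=+5.279 → step 5: x=0.083, v=1.602, θ₁=-0.119, ω₁=-2.594, θ₂=-0.095, ω₂=-0.277
apply F[5]=-10.000 → step 6: x=0.112, v=1.294, θ₁=-0.166, ω₁=-2.170, θ₂=-0.100, ω₂=-0.239
apply F[6]=-10.000 → step 7: x=0.135, v=1.010, θ₁=-0.206, ω₁=-1.851, θ₂=-0.104, ω₂=-0.158
apply F[7]=-10.000 → step 8: x=0.153, v=0.746, θ₁=-0.241, ω₁=-1.626, θ₂=-0.106, ω₂=-0.039
apply F[8]=-10.000 → step 9: x=0.165, v=0.496, θ₁=-0.272, ω₁=-1.479, θ₂=-0.105, ω₂=0.116
apply F[9]=-10.000 → step 10: x=0.172, v=0.258, θ₁=-0.300, ω₁=-1.398, θ₂=-0.101, ω₂=0.301
apply F[10]=-10.000 → step 11: x=0.175, v=0.028, θ₁=-0.328, ω₁=-1.371, θ₂=-0.093, ω₂=0.515
apply F[11]=-10.000 → step 12: x=0.174, v=-0.199, θ₁=-0.356, ω₁=-1.387, θ₂=-0.080, ω₂=0.752
apply F[12]=-10.000 → step 13: x=0.167, v=-0.424, θ₁=-0.384, ω₁=-1.432, θ₂=-0.063, ω₂=1.010
apply F[13]=-10.000 → step 14: x=0.157, v=-0.652, θ₁=-0.413, ω₁=-1.493, θ₂=-0.040, ω₂=1.283
apply F[14]=-10.000 → step 15: x=0.141, v=-0.886, θ₁=-0.443, ω₁=-1.554, θ₂=-0.011, ω₂=1.565
apply F[15]=-10.000 → step 16: x=0.121, v=-1.126, θ₁=-0.475, ω₁=-1.602, θ₂=0.023, ω₂=1.850
apply F[16]=-10.000 → step 17: x=0.096, v=-1.375, θ₁=-0.507, ω₁=-1.625, θ₂=0.063, ω₂=2.134
apply F[17]=-10.000 → step 18: x=0.066, v=-1.631, θ₁=-0.540, ω₁=-1.613, θ₂=0.108, ω₂=2.413
apply F[18]=-10.000 → step 19: x=0.031, v=-1.894, θ₁=-0.572, ω₁=-1.558, θ₂=0.159, ω₂=2.686
apply F[19]=-10.000 → step 20: x=-0.010, v=-2.163, θ₁=-0.602, ω₁=-1.457, θ₂=0.215, ω₂=2.955
apply F[20]=-10.000 → step 21: x=-0.056, v=-2.437, θ₁=-0.629, ω₁=-1.304, θ₂=0.277, ω₂=3.222
apply F[21]=-10.000 → step 22: x=-0.107, v=-2.713, θ₁=-0.654, ω₁=-1.095, θ₂=0.344, ω₂=3.488
apply F[22]=-10.000 → step 23: x=-0.164, v=-2.990, θ₁=-0.673, ω₁=-0.823, θ₂=0.417, ω₂=3.758
apply F[23]=-10.000 → step 24: x=-0.227, v=-3.268, θ₁=-0.686, ω₁=-0.481, θ₂=0.495, ω₂=4.035
apply F[24]=-10.000 → step 25: x=-0.295, v=-3.546, θ₁=-0.692, ω₁=-0.059, θ₂=0.578, ω₂=4.320
apply F[25]=-10.000 → step 26: x=-0.369, v=-3.823, θ₁=-0.688, ω₁=0.453, θ₂=0.668, ω₂=4.615
apply F[26]=-10.000 → step 27: x=-0.448, v=-4.100, θ₁=-0.673, ω₁=1.069, θ₂=0.763, ω₂=4.916
apply F[27]=-10.000 → step 28: x=-0.533, v=-4.380, θ₁=-0.644, ω₁=1.801, θ₂=0.864, ω₂=5.218
apply F[28]=-10.000 → step 29: x=-0.623, v=-4.668, θ₁=-0.600, ω₁=2.663, θ₂=0.972, ω₂=5.507
apply F[29]=-10.000 → step 30: x=-0.719, v=-4.969, θ₁=-0.537, ω₁=3.660, θ₂=1.084, ω₂=5.755
apply F[30]=-10.000 → step 31: x=-0.822, v=-5.293, θ₁=-0.452, ω₁=4.792, θ₂=1.201, ω₂=5.922
apply F[31]=-10.000 → step 32: x=-0.931, v=-5.647, θ₁=-0.344, ω₁=6.036, θ₂=1.320, ω₂=5.939
apply F[32]=-10.000 → step 33: x=-1.048, v=-6.028, θ₁=-0.211, ω₁=7.338, θ₂=1.437, ω₂=5.720
apply F[33]=-10.000 → step 34: x=-1.173, v=-6.413, θ₁=-0.051, ω₁=8.605, θ₂=1.547, ω₂=5.176
apply F[34]=-10.000 → step 35: x=-1.304, v=-6.753, θ₁=0.133, ω₁=9.738, θ₂=1.642, ω₂=4.258
apply F[35]=-10.000 → step 36: x=-1.442, v=-6.986, θ₁=0.337, ω₁=10.696, θ₂=1.715, ω₂=2.995
apply F[36]=-10.000 → step 37: x=-1.583, v=-7.057, θ₁=0.560, ω₁=11.560, θ₂=1.760, ω₂=1.466
Max |angle| over trajectory = 1.760 rad = 100.8°.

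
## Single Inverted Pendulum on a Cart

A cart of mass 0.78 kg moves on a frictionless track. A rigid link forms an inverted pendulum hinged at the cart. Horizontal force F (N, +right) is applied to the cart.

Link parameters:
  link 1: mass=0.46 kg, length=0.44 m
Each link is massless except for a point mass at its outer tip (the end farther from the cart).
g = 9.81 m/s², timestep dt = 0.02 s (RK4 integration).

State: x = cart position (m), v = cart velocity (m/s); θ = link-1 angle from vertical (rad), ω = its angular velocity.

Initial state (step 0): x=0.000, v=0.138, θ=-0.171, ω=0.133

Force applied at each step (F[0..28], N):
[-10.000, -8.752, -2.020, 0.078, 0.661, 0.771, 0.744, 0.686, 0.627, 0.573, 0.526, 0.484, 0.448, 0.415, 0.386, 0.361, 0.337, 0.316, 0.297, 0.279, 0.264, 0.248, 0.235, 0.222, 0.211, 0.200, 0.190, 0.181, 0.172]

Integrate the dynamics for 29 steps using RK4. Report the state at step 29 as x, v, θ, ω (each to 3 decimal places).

Answer: x=-0.073, v=-0.017, θ=0.009, ω=0.006

Derivation:
apply F[0]=-10.000 → step 1: x=0.000, v=-0.096, θ=-0.164, ω=0.582
apply F[1]=-8.752 → step 2: x=-0.004, v=-0.300, θ=-0.148, ω=0.970
apply F[2]=-2.020 → step 3: x=-0.010, v=-0.336, θ=-0.129, ω=0.990
apply F[3]=+0.078 → step 4: x=-0.016, v=-0.321, θ=-0.110, ω=0.903
apply F[4]=+0.661 → step 5: x=-0.023, v=-0.293, θ=-0.093, ω=0.795
apply F[5]=+0.771 → step 6: x=-0.028, v=-0.264, θ=-0.078, ω=0.691
apply F[6]=+0.744 → step 7: x=-0.033, v=-0.237, θ=-0.065, ω=0.598
apply F[7]=+0.686 → step 8: x=-0.038, v=-0.212, θ=-0.054, ω=0.516
apply F[8]=+0.627 → step 9: x=-0.042, v=-0.191, θ=-0.044, ω=0.445
apply F[9]=+0.573 → step 10: x=-0.045, v=-0.171, θ=-0.036, ω=0.383
apply F[10]=+0.526 → step 11: x=-0.049, v=-0.154, θ=-0.029, ω=0.330
apply F[11]=+0.484 → step 12: x=-0.051, v=-0.139, θ=-0.023, ω=0.283
apply F[12]=+0.448 → step 13: x=-0.054, v=-0.125, θ=-0.018, ω=0.243
apply F[13]=+0.415 → step 14: x=-0.056, v=-0.113, θ=-0.013, ω=0.208
apply F[14]=+0.386 → step 15: x=-0.059, v=-0.101, θ=-0.009, ω=0.177
apply F[15]=+0.361 → step 16: x=-0.061, v=-0.091, θ=-0.006, ω=0.151
apply F[16]=+0.337 → step 17: x=-0.062, v=-0.082, θ=-0.003, ω=0.128
apply F[17]=+0.316 → step 18: x=-0.064, v=-0.074, θ=-0.001, ω=0.108
apply F[18]=+0.297 → step 19: x=-0.065, v=-0.066, θ=0.001, ω=0.091
apply F[19]=+0.279 → step 20: x=-0.066, v=-0.059, θ=0.003, ω=0.076
apply F[20]=+0.264 → step 21: x=-0.068, v=-0.053, θ=0.004, ω=0.063
apply F[21]=+0.248 → step 22: x=-0.069, v=-0.047, θ=0.005, ω=0.051
apply F[22]=+0.235 → step 23: x=-0.069, v=-0.042, θ=0.006, ω=0.042
apply F[23]=+0.222 → step 24: x=-0.070, v=-0.037, θ=0.007, ω=0.033
apply F[24]=+0.211 → step 25: x=-0.071, v=-0.032, θ=0.007, ω=0.026
apply F[25]=+0.200 → step 26: x=-0.072, v=-0.028, θ=0.008, ω=0.020
apply F[26]=+0.190 → step 27: x=-0.072, v=-0.024, θ=0.008, ω=0.015
apply F[27]=+0.181 → step 28: x=-0.072, v=-0.020, θ=0.009, ω=0.010
apply F[28]=+0.172 → step 29: x=-0.073, v=-0.017, θ=0.009, ω=0.006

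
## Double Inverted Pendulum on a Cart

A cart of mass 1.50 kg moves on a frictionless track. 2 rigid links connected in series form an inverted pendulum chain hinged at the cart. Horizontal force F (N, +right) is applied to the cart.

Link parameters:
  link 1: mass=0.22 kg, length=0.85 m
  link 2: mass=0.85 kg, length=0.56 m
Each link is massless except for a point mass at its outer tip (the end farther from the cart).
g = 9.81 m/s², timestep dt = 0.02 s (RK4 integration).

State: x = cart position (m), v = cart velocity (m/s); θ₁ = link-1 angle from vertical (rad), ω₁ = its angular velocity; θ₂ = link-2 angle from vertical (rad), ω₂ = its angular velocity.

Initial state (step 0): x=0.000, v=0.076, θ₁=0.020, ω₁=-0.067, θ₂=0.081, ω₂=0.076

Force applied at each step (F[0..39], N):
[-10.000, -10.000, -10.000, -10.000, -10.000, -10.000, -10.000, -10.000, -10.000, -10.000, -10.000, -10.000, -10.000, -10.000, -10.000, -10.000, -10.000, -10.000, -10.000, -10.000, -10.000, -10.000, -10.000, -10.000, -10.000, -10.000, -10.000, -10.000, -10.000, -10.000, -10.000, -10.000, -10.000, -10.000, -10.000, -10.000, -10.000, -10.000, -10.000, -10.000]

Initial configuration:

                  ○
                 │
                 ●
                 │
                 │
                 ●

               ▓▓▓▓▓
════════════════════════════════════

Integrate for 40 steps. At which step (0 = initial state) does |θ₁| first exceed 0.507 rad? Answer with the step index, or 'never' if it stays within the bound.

apply F[0]=-10.000 → step 1: x=0.000, v=-0.060, θ₁=0.020, ω₁=0.044, θ₂=0.084, ω₂=0.179
apply F[1]=-10.000 → step 2: x=-0.002, v=-0.196, θ₁=0.022, ω₁=0.153, θ₂=0.088, ω₂=0.286
apply F[2]=-10.000 → step 3: x=-0.008, v=-0.333, θ₁=0.026, ω₁=0.261, θ₂=0.095, ω₂=0.397
apply F[3]=-10.000 → step 4: x=-0.016, v=-0.470, θ₁=0.032, ω₁=0.370, θ₂=0.104, ω₂=0.510
apply F[4]=-10.000 → step 5: x=-0.026, v=-0.608, θ₁=0.041, ω₁=0.481, θ₂=0.115, ω₂=0.625
apply F[5]=-10.000 → step 6: x=-0.040, v=-0.747, θ₁=0.051, ω₁=0.594, θ₂=0.129, ω₂=0.742
apply F[6]=-10.000 → step 7: x=-0.056, v=-0.887, θ₁=0.064, ω₁=0.712, θ₂=0.145, ω₂=0.859
apply F[7]=-10.000 → step 8: x=-0.076, v=-1.029, θ₁=0.080, ω₁=0.834, θ₂=0.163, ω₂=0.976
apply F[8]=-10.000 → step 9: x=-0.098, v=-1.172, θ₁=0.098, ω₁=0.964, θ₂=0.184, ω₂=1.090
apply F[9]=-10.000 → step 10: x=-0.122, v=-1.317, θ₁=0.119, ω₁=1.102, θ₂=0.207, ω₂=1.201
apply F[10]=-10.000 → step 11: x=-0.150, v=-1.462, θ₁=0.142, ω₁=1.249, θ₂=0.232, ω₂=1.305
apply F[11]=-10.000 → step 12: x=-0.181, v=-1.609, θ₁=0.169, ω₁=1.407, θ₂=0.259, ω₂=1.400
apply F[12]=-10.000 → step 13: x=-0.215, v=-1.756, θ₁=0.198, ω₁=1.578, θ₂=0.288, ω₂=1.483
apply F[13]=-10.000 → step 14: x=-0.251, v=-1.903, θ₁=0.232, ω₁=1.762, θ₂=0.318, ω₂=1.552
apply F[14]=-10.000 → step 15: x=-0.291, v=-2.049, θ₁=0.269, ω₁=1.961, θ₂=0.350, ω₂=1.604
apply F[15]=-10.000 → step 16: x=-0.333, v=-2.192, θ₁=0.310, ω₁=2.173, θ₂=0.382, ω₂=1.637
apply F[16]=-10.000 → step 17: x=-0.378, v=-2.332, θ₁=0.356, ω₁=2.397, θ₂=0.415, ω₂=1.653
apply F[17]=-10.000 → step 18: x=-0.426, v=-2.465, θ₁=0.406, ω₁=2.630, θ₂=0.448, ω₂=1.653
apply F[18]=-10.000 → step 19: x=-0.477, v=-2.590, θ₁=0.461, ω₁=2.865, θ₂=0.481, ω₂=1.647
apply F[19]=-10.000 → step 20: x=-0.530, v=-2.705, θ₁=0.521, ω₁=3.094, θ₂=0.514, ω₂=1.644
apply F[20]=-10.000 → step 21: x=-0.585, v=-2.806, θ₁=0.585, ω₁=3.308, θ₂=0.547, ω₂=1.660
apply F[21]=-10.000 → step 22: x=-0.642, v=-2.894, θ₁=0.653, ω₁=3.496, θ₂=0.581, ω₂=1.713
apply F[22]=-10.000 → step 23: x=-0.701, v=-2.966, θ₁=0.724, ω₁=3.650, θ₂=0.616, ω₂=1.819
apply F[23]=-10.000 → step 24: x=-0.761, v=-3.023, θ₁=0.799, ω₁=3.765, θ₂=0.654, ω₂=1.988
apply F[24]=-10.000 → step 25: x=-0.822, v=-3.067, θ₁=0.875, ω₁=3.841, θ₂=0.696, ω₂=2.225
apply F[25]=-10.000 → step 26: x=-0.883, v=-3.098, θ₁=0.952, ω₁=3.879, θ₂=0.744, ω₂=2.529
apply F[26]=-10.000 → step 27: x=-0.945, v=-3.117, θ₁=1.030, ω₁=3.880, θ₂=0.798, ω₂=2.895
apply F[27]=-10.000 → step 28: x=-1.008, v=-3.123, θ₁=1.107, ω₁=3.848, θ₂=0.860, ω₂=3.316
apply F[28]=-10.000 → step 29: x=-1.070, v=-3.115, θ₁=1.183, ω₁=3.785, θ₂=0.931, ω₂=3.783
apply F[29]=-10.000 → step 30: x=-1.132, v=-3.092, θ₁=1.258, ω₁=3.695, θ₂=1.011, ω₂=4.287
apply F[30]=-10.000 → step 31: x=-1.194, v=-3.050, θ₁=1.331, ω₁=3.586, θ₂=1.102, ω₂=4.812
apply F[31]=-10.000 → step 32: x=-1.254, v=-2.985, θ₁=1.402, ω₁=3.472, θ₂=1.204, ω₂=5.334
apply F[32]=-10.000 → step 33: x=-1.313, v=-2.894, θ₁=1.470, ω₁=3.379, θ₂=1.315, ω₂=5.819
apply F[33]=-10.000 → step 34: x=-1.370, v=-2.774, θ₁=1.537, ω₁=3.347, θ₂=1.436, ω₂=6.214
apply F[34]=-10.000 → step 35: x=-1.424, v=-2.626, θ₁=1.605, ω₁=3.420, θ₂=1.563, ω₂=6.458
apply F[35]=-10.000 → step 36: x=-1.475, v=-2.455, θ₁=1.675, ω₁=3.637, θ₂=1.693, ω₂=6.500
apply F[36]=-10.000 → step 37: x=-1.522, v=-2.268, θ₁=1.751, ω₁=4.010, θ₂=1.822, ω₂=6.322
apply F[37]=-10.000 → step 38: x=-1.565, v=-2.069, θ₁=1.836, ω₁=4.518, θ₂=1.944, ω₂=5.946
apply F[38]=-10.000 → step 39: x=-1.604, v=-1.856, θ₁=1.933, ω₁=5.129, θ₂=2.058, ω₂=5.419
apply F[39]=-10.000 → step 40: x=-1.639, v=-1.619, θ₁=2.042, ω₁=5.804, θ₂=2.161, ω₂=4.807
|θ₁| = 0.521 > 0.507 first at step 20.

Answer: 20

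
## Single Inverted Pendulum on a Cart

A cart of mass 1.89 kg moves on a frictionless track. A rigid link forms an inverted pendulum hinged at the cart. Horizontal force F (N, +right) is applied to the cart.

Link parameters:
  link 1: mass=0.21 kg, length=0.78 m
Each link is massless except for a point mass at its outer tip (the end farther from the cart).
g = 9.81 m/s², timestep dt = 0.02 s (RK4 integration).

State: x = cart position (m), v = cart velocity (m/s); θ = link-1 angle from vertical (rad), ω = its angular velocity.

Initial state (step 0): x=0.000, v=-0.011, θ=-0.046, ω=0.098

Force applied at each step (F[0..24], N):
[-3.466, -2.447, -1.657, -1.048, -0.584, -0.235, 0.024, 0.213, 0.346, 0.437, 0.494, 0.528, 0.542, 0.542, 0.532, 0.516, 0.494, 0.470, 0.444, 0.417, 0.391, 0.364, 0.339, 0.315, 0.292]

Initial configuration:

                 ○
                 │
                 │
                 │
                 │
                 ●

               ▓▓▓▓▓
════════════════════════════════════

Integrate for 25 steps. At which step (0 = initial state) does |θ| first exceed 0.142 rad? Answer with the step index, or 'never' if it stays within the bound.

Answer: never

Derivation:
apply F[0]=-3.466 → step 1: x=-0.001, v=-0.047, θ=-0.044, ω=0.132
apply F[1]=-2.447 → step 2: x=-0.002, v=-0.072, θ=-0.041, ω=0.154
apply F[2]=-1.657 → step 3: x=-0.003, v=-0.088, θ=-0.038, ω=0.165
apply F[3]=-1.048 → step 4: x=-0.005, v=-0.099, θ=-0.034, ω=0.169
apply F[4]=-0.584 → step 5: x=-0.007, v=-0.104, θ=-0.031, ω=0.168
apply F[5]=-0.235 → step 6: x=-0.009, v=-0.106, θ=-0.028, ω=0.163
apply F[6]=+0.024 → step 7: x=-0.011, v=-0.105, θ=-0.024, ω=0.156
apply F[7]=+0.213 → step 8: x=-0.014, v=-0.102, θ=-0.021, ω=0.146
apply F[8]=+0.346 → step 9: x=-0.016, v=-0.098, θ=-0.019, ω=0.136
apply F[9]=+0.437 → step 10: x=-0.017, v=-0.093, θ=-0.016, ω=0.125
apply F[10]=+0.494 → step 11: x=-0.019, v=-0.088, θ=-0.014, ω=0.115
apply F[11]=+0.528 → step 12: x=-0.021, v=-0.082, θ=-0.011, ω=0.104
apply F[12]=+0.542 → step 13: x=-0.023, v=-0.076, θ=-0.009, ω=0.094
apply F[13]=+0.542 → step 14: x=-0.024, v=-0.070, θ=-0.008, ω=0.084
apply F[14]=+0.532 → step 15: x=-0.025, v=-0.064, θ=-0.006, ω=0.075
apply F[15]=+0.516 → step 16: x=-0.027, v=-0.059, θ=-0.005, ω=0.066
apply F[16]=+0.494 → step 17: x=-0.028, v=-0.053, θ=-0.003, ω=0.058
apply F[17]=+0.470 → step 18: x=-0.029, v=-0.048, θ=-0.002, ω=0.051
apply F[18]=+0.444 → step 19: x=-0.030, v=-0.044, θ=-0.001, ω=0.045
apply F[19]=+0.417 → step 20: x=-0.030, v=-0.039, θ=-0.001, ω=0.039
apply F[20]=+0.391 → step 21: x=-0.031, v=-0.035, θ=0.000, ω=0.033
apply F[21]=+0.364 → step 22: x=-0.032, v=-0.031, θ=0.001, ω=0.029
apply F[22]=+0.339 → step 23: x=-0.032, v=-0.028, θ=0.001, ω=0.024
apply F[23]=+0.315 → step 24: x=-0.033, v=-0.024, θ=0.002, ω=0.021
apply F[24]=+0.292 → step 25: x=-0.033, v=-0.021, θ=0.002, ω=0.017
max |θ| = 0.046 ≤ 0.142 over all 26 states.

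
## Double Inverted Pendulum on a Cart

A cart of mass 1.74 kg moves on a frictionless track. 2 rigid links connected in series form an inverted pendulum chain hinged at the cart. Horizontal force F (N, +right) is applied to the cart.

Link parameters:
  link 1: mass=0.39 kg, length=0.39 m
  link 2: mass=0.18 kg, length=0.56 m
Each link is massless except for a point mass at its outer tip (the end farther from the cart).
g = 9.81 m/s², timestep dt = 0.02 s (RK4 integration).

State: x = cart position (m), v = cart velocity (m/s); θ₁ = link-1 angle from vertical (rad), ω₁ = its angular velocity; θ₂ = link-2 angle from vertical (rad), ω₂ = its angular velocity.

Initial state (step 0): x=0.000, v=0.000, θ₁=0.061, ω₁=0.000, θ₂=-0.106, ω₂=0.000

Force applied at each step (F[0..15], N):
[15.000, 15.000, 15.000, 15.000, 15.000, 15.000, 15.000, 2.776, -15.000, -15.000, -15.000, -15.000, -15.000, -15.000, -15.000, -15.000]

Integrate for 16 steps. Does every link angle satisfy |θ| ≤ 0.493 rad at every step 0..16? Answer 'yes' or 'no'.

apply F[0]=+15.000 → step 1: x=0.002, v=0.168, θ₁=0.057, ω₁=-0.362, θ₂=-0.107, ω₂=-0.088
apply F[1]=+15.000 → step 2: x=0.007, v=0.337, θ₁=0.046, ω₁=-0.731, θ₂=-0.109, ω₂=-0.171
apply F[2]=+15.000 → step 3: x=0.015, v=0.507, θ₁=0.028, ω₁=-1.114, θ₂=-0.114, ω₂=-0.246
apply F[3]=+15.000 → step 4: x=0.027, v=0.679, θ₁=0.002, ω₁=-1.517, θ₂=-0.119, ω₂=-0.309
apply F[4]=+15.000 → step 5: x=0.042, v=0.852, θ₁=-0.033, ω₁=-1.947, θ₂=-0.126, ω₂=-0.357
apply F[5]=+15.000 → step 6: x=0.061, v=1.027, θ₁=-0.076, ω₁=-2.409, θ₂=-0.133, ω₂=-0.386
apply F[6]=+15.000 → step 7: x=0.083, v=1.204, θ₁=-0.129, ω₁=-2.905, θ₂=-0.141, ω₂=-0.398
apply F[7]=+2.776 → step 8: x=0.108, v=1.241, θ₁=-0.189, ω₁=-3.083, θ₂=-0.149, ω₂=-0.394
apply F[8]=-15.000 → step 9: x=0.131, v=1.080, θ₁=-0.248, ω₁=-2.801, θ₂=-0.157, ω₂=-0.366
apply F[9]=-15.000 → step 10: x=0.151, v=0.923, θ₁=-0.302, ω₁=-2.574, θ₂=-0.164, ω₂=-0.314
apply F[10]=-15.000 → step 11: x=0.168, v=0.770, θ₁=-0.351, ω₁=-2.398, θ₂=-0.169, ω₂=-0.238
apply F[11]=-15.000 → step 12: x=0.182, v=0.621, θ₁=-0.398, ω₁=-2.270, θ₂=-0.173, ω₂=-0.137
apply F[12]=-15.000 → step 13: x=0.193, v=0.475, θ₁=-0.442, ω₁=-2.187, θ₂=-0.175, ω₂=-0.013
apply F[13]=-15.000 → step 14: x=0.201, v=0.331, θ₁=-0.486, ω₁=-2.146, θ₂=-0.173, ω₂=0.133
apply F[14]=-15.000 → step 15: x=0.206, v=0.189, θ₁=-0.528, ω₁=-2.145, θ₂=-0.169, ω₂=0.300
apply F[15]=-15.000 → step 16: x=0.209, v=0.050, θ₁=-0.572, ω₁=-2.181, θ₂=-0.161, ω₂=0.487
Max |angle| over trajectory = 0.572 rad; bound = 0.493 → exceeded.

Answer: no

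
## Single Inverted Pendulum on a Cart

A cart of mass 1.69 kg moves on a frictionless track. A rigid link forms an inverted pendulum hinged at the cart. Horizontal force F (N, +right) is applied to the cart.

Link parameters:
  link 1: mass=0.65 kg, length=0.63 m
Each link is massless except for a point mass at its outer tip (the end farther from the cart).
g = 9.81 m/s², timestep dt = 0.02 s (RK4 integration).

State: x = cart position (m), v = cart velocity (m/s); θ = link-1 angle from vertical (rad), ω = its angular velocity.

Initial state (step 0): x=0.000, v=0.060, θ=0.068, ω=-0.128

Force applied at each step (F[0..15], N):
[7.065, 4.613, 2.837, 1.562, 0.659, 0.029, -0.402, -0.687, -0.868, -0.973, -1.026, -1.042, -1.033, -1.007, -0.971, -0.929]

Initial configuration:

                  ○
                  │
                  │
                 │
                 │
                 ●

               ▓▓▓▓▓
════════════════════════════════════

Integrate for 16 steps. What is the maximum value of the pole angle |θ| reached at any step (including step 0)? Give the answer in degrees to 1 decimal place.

apply F[0]=+7.065 → step 1: x=0.002, v=0.138, θ=0.064, ω=-0.232
apply F[1]=+4.613 → step 2: x=0.005, v=0.188, θ=0.059, ω=-0.291
apply F[2]=+2.837 → step 3: x=0.009, v=0.218, θ=0.053, ω=-0.320
apply F[3]=+1.562 → step 4: x=0.014, v=0.232, θ=0.047, ω=-0.328
apply F[4]=+0.659 → step 5: x=0.019, v=0.237, θ=0.040, ω=-0.322
apply F[5]=+0.029 → step 6: x=0.023, v=0.235, θ=0.034, ω=-0.307
apply F[6]=-0.402 → step 7: x=0.028, v=0.228, θ=0.028, ω=-0.286
apply F[7]=-0.687 → step 8: x=0.032, v=0.218, θ=0.022, ω=-0.262
apply F[8]=-0.868 → step 9: x=0.037, v=0.206, θ=0.017, ω=-0.237
apply F[9]=-0.973 → step 10: x=0.041, v=0.193, θ=0.013, ω=-0.213
apply F[10]=-1.026 → step 11: x=0.044, v=0.180, θ=0.009, ω=-0.189
apply F[11]=-1.042 → step 12: x=0.048, v=0.167, θ=0.005, ω=-0.166
apply F[12]=-1.033 → step 13: x=0.051, v=0.155, θ=0.002, ω=-0.145
apply F[13]=-1.007 → step 14: x=0.054, v=0.143, θ=-0.000, ω=-0.126
apply F[14]=-0.971 → step 15: x=0.057, v=0.131, θ=-0.003, ω=-0.108
apply F[15]=-0.929 → step 16: x=0.059, v=0.121, θ=-0.005, ω=-0.092
Max |angle| over trajectory = 0.068 rad = 3.9°.

Answer: 3.9°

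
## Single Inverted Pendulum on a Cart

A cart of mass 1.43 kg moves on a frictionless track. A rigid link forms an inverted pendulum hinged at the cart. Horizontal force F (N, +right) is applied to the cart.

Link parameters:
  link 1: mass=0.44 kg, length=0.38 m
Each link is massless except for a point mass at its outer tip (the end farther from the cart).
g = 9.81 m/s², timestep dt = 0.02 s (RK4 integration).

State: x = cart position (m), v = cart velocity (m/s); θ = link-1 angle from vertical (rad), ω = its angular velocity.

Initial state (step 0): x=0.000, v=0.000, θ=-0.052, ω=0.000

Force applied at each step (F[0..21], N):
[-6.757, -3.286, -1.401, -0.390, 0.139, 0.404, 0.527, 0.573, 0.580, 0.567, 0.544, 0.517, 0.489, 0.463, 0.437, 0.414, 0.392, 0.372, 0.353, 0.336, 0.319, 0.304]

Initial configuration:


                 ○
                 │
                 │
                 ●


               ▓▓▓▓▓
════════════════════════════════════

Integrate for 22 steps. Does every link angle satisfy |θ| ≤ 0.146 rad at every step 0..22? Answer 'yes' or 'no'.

apply F[0]=-6.757 → step 1: x=-0.001, v=-0.091, θ=-0.050, ω=0.214
apply F[1]=-3.286 → step 2: x=-0.003, v=-0.134, θ=-0.045, ω=0.302
apply F[2]=-1.401 → step 3: x=-0.006, v=-0.152, θ=-0.038, ω=0.326
apply F[3]=-0.390 → step 4: x=-0.009, v=-0.155, θ=-0.032, ω=0.316
apply F[4]=+0.139 → step 5: x=-0.012, v=-0.151, θ=-0.026, ω=0.292
apply F[5]=+0.404 → step 6: x=-0.015, v=-0.144, θ=-0.020, ω=0.261
apply F[6]=+0.527 → step 7: x=-0.018, v=-0.136, θ=-0.016, ω=0.230
apply F[7]=+0.573 → step 8: x=-0.021, v=-0.127, θ=-0.011, ω=0.200
apply F[8]=+0.580 → step 9: x=-0.023, v=-0.118, θ=-0.008, ω=0.172
apply F[9]=+0.567 → step 10: x=-0.025, v=-0.110, θ=-0.004, ω=0.147
apply F[10]=+0.544 → step 11: x=-0.027, v=-0.102, θ=-0.002, ω=0.125
apply F[11]=+0.517 → step 12: x=-0.029, v=-0.095, θ=0.001, ω=0.106
apply F[12]=+0.489 → step 13: x=-0.031, v=-0.088, θ=0.003, ω=0.089
apply F[13]=+0.463 → step 14: x=-0.033, v=-0.082, θ=0.004, ω=0.074
apply F[14]=+0.437 → step 15: x=-0.034, v=-0.076, θ=0.006, ω=0.062
apply F[15]=+0.414 → step 16: x=-0.036, v=-0.071, θ=0.007, ω=0.051
apply F[16]=+0.392 → step 17: x=-0.037, v=-0.066, θ=0.008, ω=0.041
apply F[17]=+0.372 → step 18: x=-0.039, v=-0.061, θ=0.008, ω=0.033
apply F[18]=+0.353 → step 19: x=-0.040, v=-0.056, θ=0.009, ω=0.026
apply F[19]=+0.336 → step 20: x=-0.041, v=-0.052, θ=0.009, ω=0.020
apply F[20]=+0.319 → step 21: x=-0.042, v=-0.048, θ=0.010, ω=0.014
apply F[21]=+0.304 → step 22: x=-0.043, v=-0.045, θ=0.010, ω=0.010
Max |angle| over trajectory = 0.052 rad; bound = 0.146 → within bound.

Answer: yes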